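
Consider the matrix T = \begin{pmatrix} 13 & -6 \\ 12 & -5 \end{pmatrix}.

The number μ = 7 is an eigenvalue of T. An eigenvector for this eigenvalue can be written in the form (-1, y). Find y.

-1

We need (T - 7I)v = 0.
T - 7I = [[6, -6], [12, -12]].
Row 1: (6)·-1 + (-6)·y = 0
Row 2: (12)·-1 + (-12)·y = 0
Solving gives y = -1.
Check: T·(-1, -1) = (-7, -7) = 7·(-1, -1).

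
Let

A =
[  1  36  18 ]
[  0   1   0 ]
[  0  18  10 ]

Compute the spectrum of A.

1, 1, 10

Compute the characteristic polynomial p(t) = det(tI - A).
Expanding along the first row, p(t) = t^3 - 12t^2 + 21t - 10.
Rational-root test: t = 1 gives p(1) = 0.
Dividing by (t - 1) leaves t^2 - 11t + 10.
The quadratic factors as (t - 1)·(t - 10).
Eigenvalues: 1, 1, 10.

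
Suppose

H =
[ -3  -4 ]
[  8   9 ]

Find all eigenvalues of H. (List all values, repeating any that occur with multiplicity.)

1, 5

det(H - sI) = (-3 - s)(9 - s) - (-4)·(8) = s^2 - 6s + 5.
This factors as (s - 1)·(s - 5) = 0.
Eigenvalues: 1, 5.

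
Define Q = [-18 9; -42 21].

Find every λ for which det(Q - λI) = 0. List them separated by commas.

det(Q - λI) = (-18 - λ)(21 - λ) - (9)·(-42) = λ^2 - 3λ.
This factors as λ·(λ - 3) = 0.
Eigenvalues: 0, 3.

0, 3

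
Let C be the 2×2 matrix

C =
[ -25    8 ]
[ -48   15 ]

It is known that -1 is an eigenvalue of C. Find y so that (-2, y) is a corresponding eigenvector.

We need (C + 1I)v = 0.
C + 1I = [[-24, 8], [-48, 16]].
Row 1: (-24)·-2 + (8)·y = 0
Row 2: (-48)·-2 + (16)·y = 0
Solving gives y = -6.
Check: C·(-2, -6) = (2, 6) = -1·(-2, -6).

-6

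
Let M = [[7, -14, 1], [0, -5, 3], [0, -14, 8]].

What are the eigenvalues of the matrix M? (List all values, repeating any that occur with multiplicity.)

1, 2, 7

Compute the characteristic polynomial p(λ) = det(λI - M).
Cofactor expansion gives p(λ) = λ^3 - 10λ^2 + 23λ - 14.
Try λ = 1: p(1) = 0, so 1 is a root.
Factor out (λ - 1): p(λ) = (λ - 1)·(λ^2 - 9λ + 14).
The quadratic factors as (λ - 2)·(λ - 7).
Eigenvalues: 1, 2, 7.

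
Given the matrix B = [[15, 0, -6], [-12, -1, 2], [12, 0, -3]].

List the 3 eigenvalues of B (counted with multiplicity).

Compute the characteristic polynomial p(r) = det(rI - B).
Cofactor expansion gives p(r) = r^3 - 11r^2 + 15r + 27.
Rational-root test: r = 9 gives p(9) = 0.
Dividing by (r - 9) leaves r^2 - 2r - 3.
The quadratic factors as (r + 1)·(r - 3).
Eigenvalues: -1, 3, 9.

-1, 3, 9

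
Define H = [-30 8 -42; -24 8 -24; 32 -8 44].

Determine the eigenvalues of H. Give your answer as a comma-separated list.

2, 8, 12

The characteristic polynomial is p(r) = det(rI - H).
Cofactor expansion gives p(r) = r^3 - 22r^2 + 136r - 192.
Try r = 2: p(2) = 0, so 2 is a root.
Dividing by (r - 2) leaves r^2 - 20r + 96.
The quadratic factors as (r - 8)·(r - 12).
Eigenvalues: 2, 8, 12.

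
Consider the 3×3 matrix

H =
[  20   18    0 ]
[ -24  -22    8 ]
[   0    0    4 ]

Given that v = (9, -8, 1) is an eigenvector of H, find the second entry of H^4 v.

-2048

First find the eigenvalue: Hv = (36, -32, 4) = 4·(9, -8, 1), so λ = 4.
Then H^4 v = λ^4·v = 4^4·(9, -8, 1) = 256·(9, -8, 1) = (2304, -2048, 256).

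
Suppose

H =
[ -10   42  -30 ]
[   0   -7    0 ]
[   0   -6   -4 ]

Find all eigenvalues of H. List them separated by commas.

-10, -7, -4

Set up det(λI - H) = 0.
Expanding along the first row, p(λ) = λ^3 + 21λ^2 + 138λ + 280.
Rational-root test: λ = -10 gives p(-10) = 0.
Factor out (λ + 10): p(λ) = (λ + 10)·(λ^2 + 11λ + 28).
The quadratic factors as (λ + 7)·(λ + 4).
Eigenvalues: -10, -7, -4.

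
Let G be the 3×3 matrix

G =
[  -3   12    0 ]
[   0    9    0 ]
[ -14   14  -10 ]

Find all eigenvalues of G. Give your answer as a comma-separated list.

Compute the characteristic polynomial p(lambda) = det(lambda·I - G).
Expanding along the first row, p(lambda) = lambda^3 + 4·lambda^2 - 87·lambda - 270.
Try lambda = -3: p(-3) = 0, so -3 is a root.
Dividing by (lambda + 3) leaves lambda^2 + lambda - 90.
The quadratic factors as (lambda + 10)·(lambda - 9).
Eigenvalues: -10, -3, 9.

-10, -3, 9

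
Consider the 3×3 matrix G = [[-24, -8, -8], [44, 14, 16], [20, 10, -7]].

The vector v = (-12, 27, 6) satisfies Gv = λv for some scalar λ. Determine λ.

Compute Gv: G·(-12, 27, 6) = (24, -54, -12).
Since Gv = λv, compare component 1: 24 = λ·-12, so λ = -2.

-2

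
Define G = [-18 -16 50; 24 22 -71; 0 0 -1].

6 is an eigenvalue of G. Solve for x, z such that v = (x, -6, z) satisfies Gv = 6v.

We need (G - 6I)v = 0.
G - 6I = [[-24, -16, 50], [24, 16, -71], [0, 0, -7]].
Row 1: (-24)·x + (-16)·-6 + (50)·z = 0
Row 2: (24)·x + (16)·-6 + (-71)·z = 0
Row 3: (0)·x + (0)·-6 + (-7)·z = 0
Solving gives x = 4, z = 0.
Check: G·(4, -6, 0) = (24, -36, 0) = 6·(4, -6, 0).

4, 0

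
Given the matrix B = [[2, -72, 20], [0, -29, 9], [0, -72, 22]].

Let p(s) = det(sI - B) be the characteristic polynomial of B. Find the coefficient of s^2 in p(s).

The coefficient of s^2 of det(sI - B) is −trace(B).
trace(B) = (2) + (-29) + (22) = -5, so the coefficient is 5.

5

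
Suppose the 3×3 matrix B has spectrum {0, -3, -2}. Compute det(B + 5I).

30

If B has eigenvalues 0, -3, -2, then B + 5I has eigenvalues 5, 2, 3.
det(B + 5I) = (5) · (2) · (3) = 30.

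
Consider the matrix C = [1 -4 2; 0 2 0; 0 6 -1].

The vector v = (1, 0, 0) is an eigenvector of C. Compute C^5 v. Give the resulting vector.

First find the eigenvalue: Cv = (1, 0, 0) = 1·(1, 0, 0), so λ = 1.
Then C^5 v = λ^5·v = 1^5·(1, 0, 0) = 1·(1, 0, 0) = (1, 0, 0).

(1, 0, 0)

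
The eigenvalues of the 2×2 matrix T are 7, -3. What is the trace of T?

trace(T) is the sum of the eigenvalues: (7) + (-3) = 4.

4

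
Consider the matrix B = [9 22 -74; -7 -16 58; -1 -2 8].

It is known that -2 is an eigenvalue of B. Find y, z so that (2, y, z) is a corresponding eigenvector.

We need (B + 2I)v = 0.
B + 2I = [[11, 22, -74], [-7, -14, 58], [-1, -2, 10]].
Row 1: (11)·2 + (22)·y + (-74)·z = 0
Row 2: (-7)·2 + (-14)·y + (58)·z = 0
Row 3: (-1)·2 + (-2)·y + (10)·z = 0
Solving gives y = -1, z = 0.
Check: B·(2, -1, 0) = (-4, 2, 0) = -2·(2, -1, 0).

-1, 0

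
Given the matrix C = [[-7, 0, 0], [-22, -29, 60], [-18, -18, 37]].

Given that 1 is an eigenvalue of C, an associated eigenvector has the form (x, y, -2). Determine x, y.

0, -4

We need (C - 1I)v = 0.
C - 1I = [[-8, 0, 0], [-22, -30, 60], [-18, -18, 36]].
Row 1: (-8)·x + (0)·y + (0)·-2 = 0
Row 2: (-22)·x + (-30)·y + (60)·-2 = 0
Row 3: (-18)·x + (-18)·y + (36)·-2 = 0
Solving gives x = 0, y = -4.
Check: C·(0, -4, -2) = (0, -4, -2) = 1·(0, -4, -2).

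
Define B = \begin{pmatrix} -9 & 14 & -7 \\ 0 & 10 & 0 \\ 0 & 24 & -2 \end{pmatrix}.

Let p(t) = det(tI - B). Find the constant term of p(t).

-180

p(t) = t^3 + t^2 - 92t - 180.
The constant term is -180.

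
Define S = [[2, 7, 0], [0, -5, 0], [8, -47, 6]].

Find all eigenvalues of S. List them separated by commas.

Set up det(lambda·I - S) = 0.
Expanding the 3×3 determinant: p(lambda) = lambda^3 - 3·lambda^2 - 28·lambda + 60.
Rational-root test: lambda = 2 gives p(2) = 0.
Factor out (lambda - 2): p(lambda) = (lambda - 2)·(lambda^2 - lambda - 30).
The quadratic factors as (lambda + 5)·(lambda - 6).
Eigenvalues: -5, 2, 6.

-5, 2, 6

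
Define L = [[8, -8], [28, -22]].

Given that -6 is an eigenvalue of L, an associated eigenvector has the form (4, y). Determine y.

7

We need (L + 6I)v = 0.
L + 6I = [[14, -8], [28, -16]].
Row 1: (14)·4 + (-8)·y = 0
Row 2: (28)·4 + (-16)·y = 0
Solving gives y = 7.
Check: L·(4, 7) = (-24, -42) = -6·(4, 7).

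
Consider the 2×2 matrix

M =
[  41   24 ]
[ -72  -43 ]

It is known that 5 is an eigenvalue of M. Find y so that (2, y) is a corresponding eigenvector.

-3

We need (M - 5I)v = 0.
M - 5I = [[36, 24], [-72, -48]].
Row 1: (36)·2 + (24)·y = 0
Row 2: (-72)·2 + (-48)·y = 0
Solving gives y = -3.
Check: M·(2, -3) = (10, -15) = 5·(2, -3).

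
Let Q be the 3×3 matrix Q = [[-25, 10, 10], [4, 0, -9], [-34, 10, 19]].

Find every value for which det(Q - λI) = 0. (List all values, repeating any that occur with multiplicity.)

Set up det(rI - Q) = 0.
Expanding the 3×3 determinant: p(r) = r^3 + 6r^2 - 85r - 450.
Rational-root test: r = 9 gives p(9) = 0.
Dividing by (r - 9) leaves r^2 + 15r + 50.
The quadratic factors as (r + 10)·(r + 5).
Eigenvalues: -10, -5, 9.

-10, -5, 9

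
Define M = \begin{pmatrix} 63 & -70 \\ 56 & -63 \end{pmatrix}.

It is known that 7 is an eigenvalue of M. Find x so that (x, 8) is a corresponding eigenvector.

We need (M - 7I)v = 0.
M - 7I = [[56, -70], [56, -70]].
Row 1: (56)·x + (-70)·8 = 0
Row 2: (56)·x + (-70)·8 = 0
Solving gives x = 10.
Check: M·(10, 8) = (70, 56) = 7·(10, 8).

10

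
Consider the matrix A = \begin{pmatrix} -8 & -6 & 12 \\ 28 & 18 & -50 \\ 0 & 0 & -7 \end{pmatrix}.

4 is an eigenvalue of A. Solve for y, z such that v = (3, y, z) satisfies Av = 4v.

-6, 0

We need (A - 4I)v = 0.
A - 4I = [[-12, -6, 12], [28, 14, -50], [0, 0, -11]].
Row 1: (-12)·3 + (-6)·y + (12)·z = 0
Row 2: (28)·3 + (14)·y + (-50)·z = 0
Row 3: (0)·3 + (0)·y + (-11)·z = 0
Solving gives y = -6, z = 0.
Check: A·(3, -6, 0) = (12, -24, 0) = 4·(3, -6, 0).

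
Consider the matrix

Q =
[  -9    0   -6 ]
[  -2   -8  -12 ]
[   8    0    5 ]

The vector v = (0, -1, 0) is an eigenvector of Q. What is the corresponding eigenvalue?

Compute Qv: Q·(0, -1, 0) = (0, 8, 0).
Since Qv = λv, compare component 2: 8 = λ·-1, so λ = -8.

-8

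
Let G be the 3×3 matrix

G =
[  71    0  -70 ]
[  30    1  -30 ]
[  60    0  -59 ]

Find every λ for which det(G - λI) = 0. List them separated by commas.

Set up det(sI - G) = 0.
Expanding the 3×3 determinant: p(s) = s^3 - 13s^2 + 23s - 11.
Rational-root test: s = 11 gives p(11) = 0.
Factor out (s - 11): p(s) = (s - 11)·(s^2 - 2s + 1).
The quadratic factor is (s - 1)^2.
Eigenvalues: 1, 1, 11.

1, 1, 11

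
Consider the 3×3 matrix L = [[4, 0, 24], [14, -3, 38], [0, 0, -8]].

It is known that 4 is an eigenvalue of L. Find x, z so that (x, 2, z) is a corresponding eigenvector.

We need (L - 4I)v = 0.
L - 4I = [[0, 0, 24], [14, -7, 38], [0, 0, -12]].
Row 1: (0)·x + (0)·2 + (24)·z = 0
Row 2: (14)·x + (-7)·2 + (38)·z = 0
Row 3: (0)·x + (0)·2 + (-12)·z = 0
Solving gives x = 1, z = 0.
Check: L·(1, 2, 0) = (4, 8, 0) = 4·(1, 2, 0).

1, 0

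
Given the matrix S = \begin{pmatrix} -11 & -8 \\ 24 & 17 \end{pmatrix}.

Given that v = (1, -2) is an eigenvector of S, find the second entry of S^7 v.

First find the eigenvalue: Sv = (5, -10) = 5·(1, -2), so λ = 5.
Then S^7 v = λ^7·v = 5^7·(1, -2) = 78125·(1, -2) = (78125, -156250).

-156250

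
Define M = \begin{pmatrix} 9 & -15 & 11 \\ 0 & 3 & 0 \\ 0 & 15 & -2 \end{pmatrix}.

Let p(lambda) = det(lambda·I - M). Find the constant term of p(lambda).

p(lambda) = lambda^3 - 10·lambda^2 + 3·lambda + 54.
The constant term is 54.

54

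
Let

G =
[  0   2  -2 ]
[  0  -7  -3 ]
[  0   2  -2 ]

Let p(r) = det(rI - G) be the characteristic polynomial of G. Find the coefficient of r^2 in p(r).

The coefficient of r^2 of det(rI - G) is −trace(G).
trace(G) = (0) + (-7) + (-2) = -9, so the coefficient is 9.

9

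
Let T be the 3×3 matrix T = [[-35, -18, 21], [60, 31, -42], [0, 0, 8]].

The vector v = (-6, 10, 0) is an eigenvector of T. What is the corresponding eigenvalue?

Compute Tv: T·(-6, 10, 0) = (30, -50, 0).
Since Tv = λv, compare component 1: 30 = λ·-6, so λ = -5.

-5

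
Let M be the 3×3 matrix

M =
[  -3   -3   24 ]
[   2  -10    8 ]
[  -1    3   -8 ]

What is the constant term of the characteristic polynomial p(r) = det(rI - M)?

p(0) = det(0·I − M) = det(−M) = (−1)^3·det(M).
det(M) = -288, so p(0) = 288.

288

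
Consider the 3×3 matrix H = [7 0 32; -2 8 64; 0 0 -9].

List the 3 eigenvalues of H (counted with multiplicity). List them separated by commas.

-9, 7, 8

Set up det(lambda·I - H) = 0.
Expanding the 3×3 determinant: p(lambda) = lambda^3 - 6·lambda^2 - 79·lambda + 504.
Try lambda = 7: p(7) = 0, so 7 is a root.
Factor out (lambda - 7): p(lambda) = (lambda - 7)·(lambda^2 + lambda - 72).
The quadratic factors as (lambda + 9)·(lambda - 8).
Eigenvalues: -9, 7, 8.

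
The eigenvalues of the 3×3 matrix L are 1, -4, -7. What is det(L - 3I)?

If L has eigenvalues 1, -4, -7, then L - 3I has eigenvalues -2, -7, -10.
det(L - 3I) = (-2) · (-7) · (-10) = -140.

-140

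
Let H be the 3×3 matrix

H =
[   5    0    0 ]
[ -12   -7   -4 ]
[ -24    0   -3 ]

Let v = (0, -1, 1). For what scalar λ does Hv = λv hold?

-3

Compute Hv: H·(0, -1, 1) = (0, 3, -3).
Since Hv = λv, compare component 2: 3 = λ·-1, so λ = -3.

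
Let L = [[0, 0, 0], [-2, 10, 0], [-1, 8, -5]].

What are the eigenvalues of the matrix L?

-5, 0, 10

L is lower triangular, so its eigenvalues are the diagonal entries.
Diagonal: 0, 10, -5.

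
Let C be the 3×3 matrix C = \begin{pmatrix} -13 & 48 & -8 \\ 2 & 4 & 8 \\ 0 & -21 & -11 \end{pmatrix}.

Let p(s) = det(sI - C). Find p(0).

p(0) = det(0·I − C) = det(−C) = (−1)^3·det(C).
det(C) = -220, so p(0) = 220.

220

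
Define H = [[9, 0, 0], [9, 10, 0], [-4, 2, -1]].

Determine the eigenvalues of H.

H is lower triangular, so its eigenvalues are the diagonal entries.
Diagonal: 9, 10, -1.

-1, 9, 10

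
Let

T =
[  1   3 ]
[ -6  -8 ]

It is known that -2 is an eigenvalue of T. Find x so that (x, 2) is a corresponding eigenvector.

-2

We need (T + 2I)v = 0.
T + 2I = [[3, 3], [-6, -6]].
Row 1: (3)·x + (3)·2 = 0
Row 2: (-6)·x + (-6)·2 = 0
Solving gives x = -2.
Check: T·(-2, 2) = (4, -4) = -2·(-2, 2).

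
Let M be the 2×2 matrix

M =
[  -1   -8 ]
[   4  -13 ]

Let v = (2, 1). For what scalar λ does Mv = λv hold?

Compute Mv: M·(2, 1) = (-10, -5).
Since Mv = λv, compare component 1: -10 = λ·2, so λ = -5.

-5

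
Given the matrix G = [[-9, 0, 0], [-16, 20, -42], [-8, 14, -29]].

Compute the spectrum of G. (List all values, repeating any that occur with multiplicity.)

-9, -8, -1

Set up det(lambda·I - G) = 0.
Expanding the 3×3 determinant: p(lambda) = lambda^3 + 18·lambda^2 + 89·lambda + 72.
Rational-root test: lambda = -9 gives p(-9) = 0.
Factor out (lambda + 9): p(lambda) = (lambda + 9)·(lambda^2 + 9·lambda + 8).
The quadratic factors as (lambda + 8)·(lambda + 1).
Eigenvalues: -9, -8, -1.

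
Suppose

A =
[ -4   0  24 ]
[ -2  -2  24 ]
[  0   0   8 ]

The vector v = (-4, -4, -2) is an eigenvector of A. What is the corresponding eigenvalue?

8

Compute Av: A·(-4, -4, -2) = (-32, -32, -16).
Since Av = λv, compare component 1: -32 = λ·-4, so λ = 8.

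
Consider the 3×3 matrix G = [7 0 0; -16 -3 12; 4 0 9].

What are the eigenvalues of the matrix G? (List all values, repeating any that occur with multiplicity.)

-3, 7, 9

The characteristic polynomial is p(r) = det(rI - G).
Cofactor expansion gives p(r) = r^3 - 13r^2 + 15r + 189.
Rational-root test: r = -3 gives p(-3) = 0.
Factor out (r + 3): p(r) = (r + 3)·(r^2 - 16r + 63).
The quadratic factors as (r - 7)·(r - 9).
Eigenvalues: -3, 7, 9.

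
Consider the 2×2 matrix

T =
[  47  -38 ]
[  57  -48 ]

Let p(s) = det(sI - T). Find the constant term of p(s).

-90

p(s) = s^2 + s - 90.
The constant term is -90.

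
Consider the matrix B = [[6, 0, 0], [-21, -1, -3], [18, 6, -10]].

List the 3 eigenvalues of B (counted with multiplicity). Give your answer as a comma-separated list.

Compute the characteristic polynomial p(λ) = det(λI - B).
Cofactor expansion gives p(λ) = λ^3 + 5λ^2 - 38λ - 168.
Since p(-7) = 0, λ = -7 is a root.
Dividing by (λ + 7) leaves λ^2 - 2λ - 24.
The quadratic factors as (λ + 4)·(λ - 6).
Eigenvalues: -7, -4, 6.

-7, -4, 6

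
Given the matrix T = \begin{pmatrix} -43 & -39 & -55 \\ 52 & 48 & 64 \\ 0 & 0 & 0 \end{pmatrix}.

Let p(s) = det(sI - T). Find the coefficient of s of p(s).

-36

p(s) = s^3 - 5s^2 - 36s.
The coefficient of s is -36.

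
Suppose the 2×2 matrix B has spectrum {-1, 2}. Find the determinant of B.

-2

det(B) is the product of the eigenvalues: (-1) · (2) = -2.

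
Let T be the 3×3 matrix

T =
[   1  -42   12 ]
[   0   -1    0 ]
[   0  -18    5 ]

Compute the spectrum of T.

Set up det(λI - T) = 0.
Cofactor expansion gives p(λ) = λ^3 - 5λ^2 - λ + 5.
Rational-root test: λ = 1 gives p(1) = 0.
Factor out (λ - 1): p(λ) = (λ - 1)·(λ^2 - 4λ - 5).
The quadratic factors as (λ + 1)·(λ - 5).
Eigenvalues: -1, 1, 5.

-1, 1, 5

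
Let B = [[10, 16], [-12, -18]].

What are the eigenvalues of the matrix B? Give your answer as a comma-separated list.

-6, -2

det(B - λI) = (10 - λ)(-18 - λ) - (16)·(-12) = λ^2 + 8λ + 12.
This factors as (λ + 6)·(λ + 2) = 0.
Eigenvalues: -6, -2.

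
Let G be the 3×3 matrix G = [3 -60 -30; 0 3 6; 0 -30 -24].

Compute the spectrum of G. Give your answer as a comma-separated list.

-12, -9, 3

Set up det(tI - G) = 0.
Expanding along the first row, p(t) = t^3 + 18t^2 + 45t - 324.
Try t = -9: p(-9) = 0, so -9 is a root.
Dividing by (t + 9) leaves t^2 + 9t - 36.
The quadratic factors as (t + 12)·(t - 3).
Eigenvalues: -12, -9, 3.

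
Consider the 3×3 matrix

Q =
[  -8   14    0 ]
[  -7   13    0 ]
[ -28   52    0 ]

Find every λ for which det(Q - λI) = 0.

-1, 0, 6

Compute the characteristic polynomial p(lambda) = det(lambda·I - Q).
Expanding the 3×3 determinant: p(lambda) = lambda^3 - 5·lambda^2 - 6·lambda.
Rational-root test: lambda = -1 gives p(-1) = 0.
Factor out (lambda + 1): p(lambda) = (lambda + 1)·(lambda^2 - 6·lambda).
The quadratic factors as lambda·(lambda - 6).
Eigenvalues: -1, 0, 6.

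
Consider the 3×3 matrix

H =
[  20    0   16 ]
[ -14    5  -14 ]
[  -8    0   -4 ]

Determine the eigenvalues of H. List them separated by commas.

The characteristic polynomial is p(s) = det(sI - H).
Expanding along the first row, p(s) = s^3 - 21s^2 + 128s - 240.
Rational-root test: s = 4 gives p(4) = 0.
Factor out (s - 4): p(s) = (s - 4)·(s^2 - 17s + 60).
The quadratic factors as (s - 5)·(s - 12).
Eigenvalues: 4, 5, 12.

4, 5, 12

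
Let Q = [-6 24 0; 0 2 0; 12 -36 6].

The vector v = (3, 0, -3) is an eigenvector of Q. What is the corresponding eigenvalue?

-6

Compute Qv: Q·(3, 0, -3) = (-18, 0, 18).
Since Qv = λv, compare component 1: -18 = λ·3, so λ = -6.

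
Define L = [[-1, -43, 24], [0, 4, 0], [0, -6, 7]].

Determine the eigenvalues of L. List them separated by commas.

-1, 4, 7

Compute the characteristic polynomial p(s) = det(sI - L).
Cofactor expansion gives p(s) = s^3 - 10s^2 + 17s + 28.
Try s = 7: p(7) = 0, so 7 is a root.
Dividing by (s - 7) leaves s^2 - 3s - 4.
The quadratic factors as (s + 1)·(s - 4).
Eigenvalues: -1, 4, 7.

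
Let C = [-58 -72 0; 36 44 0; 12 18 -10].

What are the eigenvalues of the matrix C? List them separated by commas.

-10, -10, -4

Compute the characteristic polynomial p(μ) = det(μI - C).
Expanding along the first row, p(μ) = μ^3 + 24μ^2 + 180μ + 400.
Rational-root test: μ = -4 gives p(-4) = 0.
Factor out (μ + 4): p(μ) = (μ + 4)·(μ^2 + 20μ + 100).
The quadratic factor is (μ + 10)^2.
Eigenvalues: -10, -10, -4.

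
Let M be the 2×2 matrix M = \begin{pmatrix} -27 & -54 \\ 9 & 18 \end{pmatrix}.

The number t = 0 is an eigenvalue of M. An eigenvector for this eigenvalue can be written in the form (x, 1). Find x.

We need (M)v = 0.
M = [[-27, -54], [9, 18]].
Row 1: (-27)·x + (-54)·1 = 0
Row 2: (9)·x + (18)·1 = 0
Solving gives x = -2.
Check: M·(-2, 1) = (0, 0) = 0·(-2, 1).

-2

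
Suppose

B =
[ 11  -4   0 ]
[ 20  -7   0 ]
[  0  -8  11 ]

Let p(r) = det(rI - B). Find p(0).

p(0) = det(0·I − B) = det(−B) = (−1)^3·det(B).
det(B) = 33, so p(0) = -33.

-33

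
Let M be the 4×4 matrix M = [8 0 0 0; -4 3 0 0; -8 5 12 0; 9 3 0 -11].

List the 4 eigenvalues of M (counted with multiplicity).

M is lower triangular, so its eigenvalues are the diagonal entries.
Diagonal: 8, 3, 12, -11.

-11, 3, 8, 12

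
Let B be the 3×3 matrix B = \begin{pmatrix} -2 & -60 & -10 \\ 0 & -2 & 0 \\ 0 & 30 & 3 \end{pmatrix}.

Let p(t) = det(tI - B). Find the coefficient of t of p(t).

-8

p(t) = t^3 + t^2 - 8t - 12.
The coefficient of t is -8.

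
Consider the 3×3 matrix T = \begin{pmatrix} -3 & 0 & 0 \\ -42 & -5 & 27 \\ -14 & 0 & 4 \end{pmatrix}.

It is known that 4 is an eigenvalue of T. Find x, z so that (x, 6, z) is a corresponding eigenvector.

We need (T - 4I)v = 0.
T - 4I = [[-7, 0, 0], [-42, -9, 27], [-14, 0, 0]].
Row 1: (-7)·x + (0)·6 + (0)·z = 0
Row 2: (-42)·x + (-9)·6 + (27)·z = 0
Row 3: (-14)·x + (0)·6 + (0)·z = 0
Solving gives x = 0, z = 2.
Check: T·(0, 6, 2) = (0, 24, 8) = 4·(0, 6, 2).

0, 2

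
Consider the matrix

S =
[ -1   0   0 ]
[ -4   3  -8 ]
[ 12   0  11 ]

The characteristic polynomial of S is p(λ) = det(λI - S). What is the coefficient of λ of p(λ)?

19

p(λ) = λ^3 - 13λ^2 + 19λ + 33.
The coefficient of λ is 19.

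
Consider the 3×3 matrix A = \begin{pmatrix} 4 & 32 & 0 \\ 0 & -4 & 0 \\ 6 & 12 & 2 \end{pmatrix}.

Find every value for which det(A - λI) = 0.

-4, 2, 4

Compute the characteristic polynomial p(r) = det(rI - A).
Expanding along the first row, p(r) = r^3 - 2r^2 - 16r + 32.
Rational-root test: r = 2 gives p(2) = 0.
Factor out (r - 2): p(r) = (r - 2)·(r^2 - 16).
The quadratic factors as (r + 4)·(r - 4).
Eigenvalues: -4, 2, 4.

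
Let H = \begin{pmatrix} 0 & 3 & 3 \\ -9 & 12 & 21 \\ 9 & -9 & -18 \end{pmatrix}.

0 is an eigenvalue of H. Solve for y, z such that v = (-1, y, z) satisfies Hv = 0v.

We need (H)v = 0.
H = [[0, 3, 3], [-9, 12, 21], [9, -9, -18]].
Row 1: (0)·-1 + (3)·y + (3)·z = 0
Row 2: (-9)·-1 + (12)·y + (21)·z = 0
Row 3: (9)·-1 + (-9)·y + (-18)·z = 0
Solving gives y = 1, z = -1.
Check: H·(-1, 1, -1) = (0, 0, 0) = 0·(-1, 1, -1).

1, -1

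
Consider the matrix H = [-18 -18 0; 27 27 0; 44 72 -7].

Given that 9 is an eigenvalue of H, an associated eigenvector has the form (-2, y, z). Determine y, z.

3, 8

We need (H - 9I)v = 0.
H - 9I = [[-27, -18, 0], [27, 18, 0], [44, 72, -16]].
Row 1: (-27)·-2 + (-18)·y + (0)·z = 0
Row 2: (27)·-2 + (18)·y + (0)·z = 0
Row 3: (44)·-2 + (72)·y + (-16)·z = 0
Solving gives y = 3, z = 8.
Check: H·(-2, 3, 8) = (-18, 27, 72) = 9·(-2, 3, 8).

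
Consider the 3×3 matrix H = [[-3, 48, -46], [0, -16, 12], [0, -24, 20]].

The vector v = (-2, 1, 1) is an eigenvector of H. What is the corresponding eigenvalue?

-4

Compute Hv: H·(-2, 1, 1) = (8, -4, -4).
Since Hv = λv, compare component 1: 8 = λ·-2, so λ = -4.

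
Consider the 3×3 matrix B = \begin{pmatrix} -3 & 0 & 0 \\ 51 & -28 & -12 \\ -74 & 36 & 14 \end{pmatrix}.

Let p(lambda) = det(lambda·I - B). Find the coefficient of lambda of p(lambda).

82

p(lambda) = lambda^3 + 17·lambda^2 + 82·lambda + 120.
The coefficient of lambda is 82.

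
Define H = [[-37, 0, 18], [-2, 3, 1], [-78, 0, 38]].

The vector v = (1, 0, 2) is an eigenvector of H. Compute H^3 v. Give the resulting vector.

First find the eigenvalue: Hv = (-1, 0, -2) = -1·(1, 0, 2), so λ = -1.
Then H^3 v = λ^3·v = (-1)^3·(1, 0, 2) = -1·(1, 0, 2) = (-1, 0, -2).

(-1, 0, -2)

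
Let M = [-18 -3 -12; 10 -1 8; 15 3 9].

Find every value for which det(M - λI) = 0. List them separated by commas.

-4, -3, -3

The characteristic polynomial is p(λ) = det(λI - M).
Expanding along the first row, p(λ) = λ^3 + 10λ^2 + 33λ + 36.
Since p(-4) = 0, λ = -4 is a root.
Factor out (λ + 4): p(λ) = (λ + 4)·(λ^2 + 6λ + 9).
The quadratic factor is (λ + 3)^2.
Eigenvalues: -4, -3, -3.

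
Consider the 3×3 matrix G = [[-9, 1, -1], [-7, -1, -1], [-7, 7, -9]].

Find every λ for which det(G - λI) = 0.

-9, -8, -2

Compute the characteristic polynomial p(λ) = det(λI - G).
Cofactor expansion gives p(λ) = λ^3 + 19λ^2 + 106λ + 144.
Try λ = -2: p(-2) = 0, so -2 is a root.
Dividing by (λ + 2) leaves λ^2 + 17λ + 72.
The quadratic factors as (λ + 9)·(λ + 8).
Eigenvalues: -9, -8, -2.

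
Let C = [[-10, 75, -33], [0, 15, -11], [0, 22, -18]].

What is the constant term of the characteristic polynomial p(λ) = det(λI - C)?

-280

p(0) = det(0·I − C) = det(−C) = (−1)^3·det(C).
det(C) = 280, so p(0) = -280.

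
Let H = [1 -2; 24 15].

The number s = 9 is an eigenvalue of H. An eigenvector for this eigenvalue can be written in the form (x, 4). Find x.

-1

We need (H - 9I)v = 0.
H - 9I = [[-8, -2], [24, 6]].
Row 1: (-8)·x + (-2)·4 = 0
Row 2: (24)·x + (6)·4 = 0
Solving gives x = -1.
Check: H·(-1, 4) = (-9, 36) = 9·(-1, 4).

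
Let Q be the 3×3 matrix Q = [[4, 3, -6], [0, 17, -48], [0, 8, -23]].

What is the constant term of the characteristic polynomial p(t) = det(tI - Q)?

p(0) = det(0·I − Q) = det(−Q) = (−1)^3·det(Q).
det(Q) = -28, so p(0) = 28.

28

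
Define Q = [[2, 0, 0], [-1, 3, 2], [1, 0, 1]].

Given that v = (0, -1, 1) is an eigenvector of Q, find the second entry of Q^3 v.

First find the eigenvalue: Qv = (0, -1, 1) = 1·(0, -1, 1), so λ = 1.
Then Q^3 v = λ^3·v = 1^3·(0, -1, 1) = 1·(0, -1, 1) = (0, -1, 1).

-1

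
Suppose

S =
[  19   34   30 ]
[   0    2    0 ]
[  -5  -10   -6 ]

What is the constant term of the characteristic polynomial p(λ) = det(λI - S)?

-72

p(0) = det(0·I − S) = det(−S) = (−1)^3·det(S).
det(S) = 72, so p(0) = -72.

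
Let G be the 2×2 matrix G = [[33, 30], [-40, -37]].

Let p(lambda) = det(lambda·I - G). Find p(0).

p(0) = det(0·I − G) = det(−G) = (−1)^2·det(G).
det(G) = -21, so p(0) = -21.

-21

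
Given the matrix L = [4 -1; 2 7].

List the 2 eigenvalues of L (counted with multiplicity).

5, 6

det(L - λI) = (4 - λ)(7 - λ) - (-1)·(2) = λ^2 - 11λ + 30.
This factors as (λ - 5)·(λ - 6) = 0.
Eigenvalues: 5, 6.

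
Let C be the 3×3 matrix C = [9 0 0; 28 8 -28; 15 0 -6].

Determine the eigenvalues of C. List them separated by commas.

-6, 8, 9

The characteristic polynomial is p(r) = det(rI - C).
Expanding along the first row, p(r) = r^3 - 11r^2 - 30r + 432.
Try r = -6: p(-6) = 0, so -6 is a root.
Factor out (r + 6): p(r) = (r + 6)·(r^2 - 17r + 72).
The quadratic factors as (r - 8)·(r - 9).
Eigenvalues: -6, 8, 9.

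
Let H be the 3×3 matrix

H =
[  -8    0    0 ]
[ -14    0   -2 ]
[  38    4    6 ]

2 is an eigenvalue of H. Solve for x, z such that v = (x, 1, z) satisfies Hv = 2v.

We need (H - 2I)v = 0.
H - 2I = [[-10, 0, 0], [-14, -2, -2], [38, 4, 4]].
Row 1: (-10)·x + (0)·1 + (0)·z = 0
Row 2: (-14)·x + (-2)·1 + (-2)·z = 0
Row 3: (38)·x + (4)·1 + (4)·z = 0
Solving gives x = 0, z = -1.
Check: H·(0, 1, -1) = (0, 2, -2) = 2·(0, 1, -1).

0, -1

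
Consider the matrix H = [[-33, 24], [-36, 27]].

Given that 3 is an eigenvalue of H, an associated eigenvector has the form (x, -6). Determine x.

-4

We need (H - 3I)v = 0.
H - 3I = [[-36, 24], [-36, 24]].
Row 1: (-36)·x + (24)·-6 = 0
Row 2: (-36)·x + (24)·-6 = 0
Solving gives x = -4.
Check: H·(-4, -6) = (-12, -18) = 3·(-4, -6).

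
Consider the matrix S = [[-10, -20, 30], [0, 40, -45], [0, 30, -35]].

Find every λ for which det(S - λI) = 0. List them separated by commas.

-10, -5, 10

The characteristic polynomial is p(μ) = det(μI - S).
Cofactor expansion gives p(μ) = μ^3 + 5μ^2 - 100μ - 500.
Rational-root test: μ = -10 gives p(-10) = 0.
Factor out (μ + 10): p(μ) = (μ + 10)·(μ^2 - 5μ - 50).
The quadratic factors as (μ + 5)·(μ - 10).
Eigenvalues: -10, -5, 10.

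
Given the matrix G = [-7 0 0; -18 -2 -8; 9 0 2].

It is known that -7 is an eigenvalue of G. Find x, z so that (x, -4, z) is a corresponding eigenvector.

We need (G + 7I)v = 0.
G + 7I = [[0, 0, 0], [-18, 5, -8], [9, 0, 9]].
Row 1: (0)·x + (0)·-4 + (0)·z = 0
Row 2: (-18)·x + (5)·-4 + (-8)·z = 0
Row 3: (9)·x + (0)·-4 + (9)·z = 0
Solving gives x = -2, z = 2.
Check: G·(-2, -4, 2) = (14, 28, -14) = -7·(-2, -4, 2).

-2, 2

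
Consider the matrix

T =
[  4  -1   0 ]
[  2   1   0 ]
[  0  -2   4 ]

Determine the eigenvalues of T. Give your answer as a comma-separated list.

The characteristic polynomial is p(λ) = det(λI - T).
Cofactor expansion gives p(λ) = λ^3 - 9λ^2 + 26λ - 24.
Try λ = 2: p(2) = 0, so 2 is a root.
Factor out (λ - 2): p(λ) = (λ - 2)·(λ^2 - 7λ + 12).
The quadratic factors as (λ - 3)·(λ - 4).
Eigenvalues: 2, 3, 4.

2, 3, 4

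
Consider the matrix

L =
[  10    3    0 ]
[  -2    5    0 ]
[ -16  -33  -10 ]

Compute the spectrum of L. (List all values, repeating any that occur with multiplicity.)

The characteristic polynomial is p(μ) = det(μI - L).
Expanding the 3×3 determinant: p(μ) = μ^3 - 5μ^2 - 94μ + 560.
Try μ = 7: p(7) = 0, so 7 is a root.
Factor out (μ - 7): p(μ) = (μ - 7)·(μ^2 + 2μ - 80).
The quadratic factors as (μ + 10)·(μ - 8).
Eigenvalues: -10, 7, 8.

-10, 7, 8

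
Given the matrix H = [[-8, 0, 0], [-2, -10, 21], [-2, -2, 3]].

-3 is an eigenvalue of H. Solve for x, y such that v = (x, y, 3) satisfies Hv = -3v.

0, 9

We need (H + 3I)v = 0.
H + 3I = [[-5, 0, 0], [-2, -7, 21], [-2, -2, 6]].
Row 1: (-5)·x + (0)·y + (0)·3 = 0
Row 2: (-2)·x + (-7)·y + (21)·3 = 0
Row 3: (-2)·x + (-2)·y + (6)·3 = 0
Solving gives x = 0, y = 9.
Check: H·(0, 9, 3) = (0, -27, -9) = -3·(0, 9, 3).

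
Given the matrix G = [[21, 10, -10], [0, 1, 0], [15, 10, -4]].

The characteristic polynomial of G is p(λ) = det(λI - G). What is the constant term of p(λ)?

-66

p(λ) = λ^3 - 18λ^2 + 83λ - 66.
The constant term is -66.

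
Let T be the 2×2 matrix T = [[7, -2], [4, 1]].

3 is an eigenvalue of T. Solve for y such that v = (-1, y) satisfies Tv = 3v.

We need (T - 3I)v = 0.
T - 3I = [[4, -2], [4, -2]].
Row 1: (4)·-1 + (-2)·y = 0
Row 2: (4)·-1 + (-2)·y = 0
Solving gives y = -2.
Check: T·(-1, -2) = (-3, -6) = 3·(-1, -2).

-2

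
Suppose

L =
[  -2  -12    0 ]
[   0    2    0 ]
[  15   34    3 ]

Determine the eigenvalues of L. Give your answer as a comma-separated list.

Compute the characteristic polynomial p(λ) = det(λI - L).
Expanding along the first row, p(λ) = λ^3 - 3λ^2 - 4λ + 12.
Since p(-2) = 0, λ = -2 is a root.
Dividing by (λ + 2) leaves λ^2 - 5λ + 6.
The quadratic factors as (λ - 2)·(λ - 3).
Eigenvalues: -2, 2, 3.

-2, 2, 3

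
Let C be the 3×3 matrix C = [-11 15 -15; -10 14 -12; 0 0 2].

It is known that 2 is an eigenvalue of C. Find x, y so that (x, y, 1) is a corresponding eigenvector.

We need (C - 2I)v = 0.
C - 2I = [[-13, 15, -15], [-10, 12, -12], [0, 0, 0]].
Row 1: (-13)·x + (15)·y + (-15)·1 = 0
Row 2: (-10)·x + (12)·y + (-12)·1 = 0
Row 3: (0)·x + (0)·y + (0)·1 = 0
Solving gives x = 0, y = 1.
Check: C·(0, 1, 1) = (0, 2, 2) = 2·(0, 1, 1).

0, 1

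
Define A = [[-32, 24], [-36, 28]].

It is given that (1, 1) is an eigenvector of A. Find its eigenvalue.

Compute Av: A·(1, 1) = (-8, -8).
Since Av = λv, compare component 1: -8 = λ·1, so λ = -8.

-8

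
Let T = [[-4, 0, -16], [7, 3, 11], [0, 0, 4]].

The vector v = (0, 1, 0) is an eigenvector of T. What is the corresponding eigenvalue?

Compute Tv: T·(0, 1, 0) = (0, 3, 0).
Since Tv = λv, compare component 2: 3 = λ·1, so λ = 3.

3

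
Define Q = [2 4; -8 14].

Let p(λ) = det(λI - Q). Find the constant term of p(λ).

p(λ) = λ^2 - 16λ + 60.
The constant term is 60.

60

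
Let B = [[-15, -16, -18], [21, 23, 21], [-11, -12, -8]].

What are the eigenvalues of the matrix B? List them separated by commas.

Set up det(rI - B) = 0.
Expanding the 3×3 determinant: p(r) = r^3 - 19r + 30.
Try r = -5: p(-5) = 0, so -5 is a root.
Dividing by (r + 5) leaves r^2 - 5r + 6.
The quadratic factors as (r - 2)·(r - 3).
Eigenvalues: -5, 2, 3.

-5, 2, 3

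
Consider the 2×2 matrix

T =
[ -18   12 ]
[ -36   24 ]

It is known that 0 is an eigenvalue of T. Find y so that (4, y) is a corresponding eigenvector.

6

We need (T)v = 0.
T = [[-18, 12], [-36, 24]].
Row 1: (-18)·4 + (12)·y = 0
Row 2: (-36)·4 + (24)·y = 0
Solving gives y = 6.
Check: T·(4, 6) = (0, 0) = 0·(4, 6).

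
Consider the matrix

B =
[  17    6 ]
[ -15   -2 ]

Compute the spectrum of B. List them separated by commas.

7, 8

det(B - μI) = (17 - μ)(-2 - μ) - (6)·(-15) = μ^2 - 15μ + 56.
This factors as (μ - 7)·(μ - 8) = 0.
Eigenvalues: 7, 8.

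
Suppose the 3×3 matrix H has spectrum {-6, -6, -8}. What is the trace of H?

-20

trace(H) is the sum of the eigenvalues: (-6) + (-6) + (-8) = -20.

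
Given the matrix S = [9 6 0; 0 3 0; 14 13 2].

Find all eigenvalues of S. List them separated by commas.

Set up det(λI - S) = 0.
Expanding the 3×3 determinant: p(λ) = λ^3 - 14λ^2 + 51λ - 54.
Rational-root test: λ = 3 gives p(3) = 0.
Dividing by (λ - 3) leaves λ^2 - 11λ + 18.
The quadratic factors as (λ - 2)·(λ - 9).
Eigenvalues: 2, 3, 9.

2, 3, 9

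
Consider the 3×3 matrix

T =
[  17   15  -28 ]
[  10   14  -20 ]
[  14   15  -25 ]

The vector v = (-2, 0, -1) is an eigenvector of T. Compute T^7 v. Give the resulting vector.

First find the eigenvalue: Tv = (-6, 0, -3) = 3·(-2, 0, -1), so λ = 3.
Then T^7 v = λ^7·v = 3^7·(-2, 0, -1) = 2187·(-2, 0, -1) = (-4374, 0, -2187).

(-4374, 0, -2187)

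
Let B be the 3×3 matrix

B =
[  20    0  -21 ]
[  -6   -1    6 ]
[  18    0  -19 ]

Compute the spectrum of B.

-1, -1, 2

Compute the characteristic polynomial p(s) = det(sI - B).
Expanding along the first row, p(s) = s^3 - 3s - 2.
Rational-root test: s = -1 gives p(-1) = 0.
Dividing by (s + 1) leaves s^2 - s - 2.
The quadratic factors as (s + 1)·(s - 2).
Eigenvalues: -1, -1, 2.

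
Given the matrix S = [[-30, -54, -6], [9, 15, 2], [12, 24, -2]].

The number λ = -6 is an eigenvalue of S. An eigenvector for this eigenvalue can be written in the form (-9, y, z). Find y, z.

We need (S + 6I)v = 0.
S + 6I = [[-24, -54, -6], [9, 21, 2], [12, 24, 4]].
Row 1: (-24)·-9 + (-54)·y + (-6)·z = 0
Row 2: (9)·-9 + (21)·y + (2)·z = 0
Row 3: (12)·-9 + (24)·y + (4)·z = 0
Solving gives y = 3, z = 9.
Check: S·(-9, 3, 9) = (54, -18, -54) = -6·(-9, 3, 9).

3, 9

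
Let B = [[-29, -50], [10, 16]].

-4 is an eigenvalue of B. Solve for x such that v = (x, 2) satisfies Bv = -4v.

We need (B + 4I)v = 0.
B + 4I = [[-25, -50], [10, 20]].
Row 1: (-25)·x + (-50)·2 = 0
Row 2: (10)·x + (20)·2 = 0
Solving gives x = -4.
Check: B·(-4, 2) = (16, -8) = -4·(-4, 2).

-4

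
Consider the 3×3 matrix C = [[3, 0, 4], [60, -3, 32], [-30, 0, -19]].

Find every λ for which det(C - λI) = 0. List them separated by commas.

Compute the characteristic polynomial p(r) = det(rI - C).
Cofactor expansion gives p(r) = r^3 + 19r^2 + 111r + 189.
Try r = -7: p(-7) = 0, so -7 is a root.
Dividing by (r + 7) leaves r^2 + 12r + 27.
The quadratic factors as (r + 9)·(r + 3).
Eigenvalues: -9, -7, -3.

-9, -7, -3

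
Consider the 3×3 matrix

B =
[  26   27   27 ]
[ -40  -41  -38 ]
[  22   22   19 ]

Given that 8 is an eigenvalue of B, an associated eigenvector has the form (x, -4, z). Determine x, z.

We need (B - 8I)v = 0.
B - 8I = [[18, 27, 27], [-40, -49, -38], [22, 22, 11]].
Row 1: (18)·x + (27)·-4 + (27)·z = 0
Row 2: (-40)·x + (-49)·-4 + (-38)·z = 0
Row 3: (22)·x + (22)·-4 + (11)·z = 0
Solving gives x = 3, z = 2.
Check: B·(3, -4, 2) = (24, -32, 16) = 8·(3, -4, 2).

3, 2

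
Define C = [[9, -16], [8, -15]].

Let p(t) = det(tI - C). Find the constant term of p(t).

-7

p(t) = t^2 + 6t - 7.
The constant term is -7.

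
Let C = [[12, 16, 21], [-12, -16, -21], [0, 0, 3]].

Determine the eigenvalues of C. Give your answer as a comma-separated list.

Compute the characteristic polynomial p(r) = det(rI - C).
Expanding along the first row, p(r) = r^3 + r^2 - 12r.
Since p(0) = 0, r = 0 is a root.
Factor out r: p(r) = r·(r^2 + r - 12).
The quadratic factors as (r + 4)·(r - 3).
Eigenvalues: -4, 0, 3.

-4, 0, 3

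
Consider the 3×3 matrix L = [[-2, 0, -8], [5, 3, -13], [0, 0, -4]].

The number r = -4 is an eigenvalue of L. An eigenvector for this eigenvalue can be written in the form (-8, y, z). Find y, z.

We need (L + 4I)v = 0.
L + 4I = [[2, 0, -8], [5, 7, -13], [0, 0, 0]].
Row 1: (2)·-8 + (0)·y + (-8)·z = 0
Row 2: (5)·-8 + (7)·y + (-13)·z = 0
Row 3: (0)·-8 + (0)·y + (0)·z = 0
Solving gives y = 2, z = -2.
Check: L·(-8, 2, -2) = (32, -8, 8) = -4·(-8, 2, -2).

2, -2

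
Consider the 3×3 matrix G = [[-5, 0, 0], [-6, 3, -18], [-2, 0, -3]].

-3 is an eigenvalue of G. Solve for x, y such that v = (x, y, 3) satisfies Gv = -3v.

We need (G + 3I)v = 0.
G + 3I = [[-2, 0, 0], [-6, 6, -18], [-2, 0, 0]].
Row 1: (-2)·x + (0)·y + (0)·3 = 0
Row 2: (-6)·x + (6)·y + (-18)·3 = 0
Row 3: (-2)·x + (0)·y + (0)·3 = 0
Solving gives x = 0, y = 9.
Check: G·(0, 9, 3) = (0, -27, -9) = -3·(0, 9, 3).

0, 9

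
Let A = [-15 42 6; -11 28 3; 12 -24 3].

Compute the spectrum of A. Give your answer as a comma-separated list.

Set up det(tI - A) = 0.
Expanding along the first row, p(t) = t^3 - 16t^2 + 81t - 126.
Rational-root test: t = 7 gives p(7) = 0.
Dividing by (t - 7) leaves t^2 - 9t + 18.
The quadratic factors as (t - 3)·(t - 6).
Eigenvalues: 3, 6, 7.

3, 6, 7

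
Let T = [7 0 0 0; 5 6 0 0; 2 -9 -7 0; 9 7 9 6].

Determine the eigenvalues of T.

T is lower triangular, so its eigenvalues are the diagonal entries.
Diagonal: 7, 6, -7, 6.

-7, 6, 6, 7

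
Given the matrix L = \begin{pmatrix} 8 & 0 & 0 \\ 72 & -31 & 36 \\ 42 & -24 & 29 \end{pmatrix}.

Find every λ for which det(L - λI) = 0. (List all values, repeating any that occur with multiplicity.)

Compute the characteristic polynomial p(lambda) = det(lambda·I - L).
Expanding the 3×3 determinant: p(lambda) = lambda^3 - 6·lambda^2 - 51·lambda + 280.
Rational-root test: lambda = 5 gives p(5) = 0.
Dividing by (lambda - 5) leaves lambda^2 - lambda - 56.
The quadratic factors as (lambda + 7)·(lambda - 8).
Eigenvalues: -7, 5, 8.

-7, 5, 8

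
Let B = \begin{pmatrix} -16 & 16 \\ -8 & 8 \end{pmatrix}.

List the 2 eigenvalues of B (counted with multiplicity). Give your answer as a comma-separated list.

-8, 0

det(B - tI) = (-16 - t)(8 - t) - (16)·(-8) = t^2 + 8t.
This factors as (t + 8)·t = 0.
Eigenvalues: -8, 0.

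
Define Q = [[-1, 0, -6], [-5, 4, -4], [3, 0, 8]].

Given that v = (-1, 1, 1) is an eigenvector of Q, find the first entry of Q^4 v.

-625

First find the eigenvalue: Qv = (-5, 5, 5) = 5·(-1, 1, 1), so λ = 5.
Then Q^4 v = λ^4·v = 5^4·(-1, 1, 1) = 625·(-1, 1, 1) = (-625, 625, 625).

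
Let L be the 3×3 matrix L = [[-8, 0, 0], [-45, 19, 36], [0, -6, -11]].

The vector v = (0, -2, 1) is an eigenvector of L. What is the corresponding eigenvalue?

Compute Lv: L·(0, -2, 1) = (0, -2, 1).
Since Lv = λv, compare component 2: -2 = λ·-2, so λ = 1.

1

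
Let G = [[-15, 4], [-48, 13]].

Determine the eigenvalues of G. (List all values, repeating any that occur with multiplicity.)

-3, 1

det(G - μI) = (-15 - μ)(13 - μ) - (4)·(-48) = μ^2 + 2μ - 3.
This factors as (μ + 3)·(μ - 1) = 0.
Eigenvalues: -3, 1.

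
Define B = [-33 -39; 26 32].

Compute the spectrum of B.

det(B - λI) = (-33 - λ)(32 - λ) - (-39)·(26) = λ^2 + λ - 42.
This factors as (λ + 7)·(λ - 6) = 0.
Eigenvalues: -7, 6.

-7, 6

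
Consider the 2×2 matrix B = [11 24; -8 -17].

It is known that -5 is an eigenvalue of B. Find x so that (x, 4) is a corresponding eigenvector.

-6

We need (B + 5I)v = 0.
B + 5I = [[16, 24], [-8, -12]].
Row 1: (16)·x + (24)·4 = 0
Row 2: (-8)·x + (-12)·4 = 0
Solving gives x = -6.
Check: B·(-6, 4) = (30, -20) = -5·(-6, 4).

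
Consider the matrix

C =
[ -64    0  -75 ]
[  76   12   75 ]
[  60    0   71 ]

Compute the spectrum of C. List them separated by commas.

Set up det(λI - C) = 0.
Expanding along the first row, p(λ) = λ^3 - 19λ^2 + 40λ + 528.
Rational-root test: λ = 11 gives p(11) = 0.
Dividing by (λ - 11) leaves λ^2 - 8λ - 48.
The quadratic factors as (λ + 4)·(λ - 12).
Eigenvalues: -4, 11, 12.

-4, 11, 12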